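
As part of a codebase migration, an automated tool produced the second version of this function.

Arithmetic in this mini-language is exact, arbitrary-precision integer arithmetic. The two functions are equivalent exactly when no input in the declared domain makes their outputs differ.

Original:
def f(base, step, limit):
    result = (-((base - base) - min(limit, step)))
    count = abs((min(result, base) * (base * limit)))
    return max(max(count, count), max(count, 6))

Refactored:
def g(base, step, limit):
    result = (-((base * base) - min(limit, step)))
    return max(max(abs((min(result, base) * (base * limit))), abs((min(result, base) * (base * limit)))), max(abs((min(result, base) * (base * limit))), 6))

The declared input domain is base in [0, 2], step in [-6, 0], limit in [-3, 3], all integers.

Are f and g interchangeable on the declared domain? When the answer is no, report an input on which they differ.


On input base=1, step=-6, limit=-3, f returns 18 while g returns 21.
verdict: not equivalent; witness: base=1, step=-6, limit=-3


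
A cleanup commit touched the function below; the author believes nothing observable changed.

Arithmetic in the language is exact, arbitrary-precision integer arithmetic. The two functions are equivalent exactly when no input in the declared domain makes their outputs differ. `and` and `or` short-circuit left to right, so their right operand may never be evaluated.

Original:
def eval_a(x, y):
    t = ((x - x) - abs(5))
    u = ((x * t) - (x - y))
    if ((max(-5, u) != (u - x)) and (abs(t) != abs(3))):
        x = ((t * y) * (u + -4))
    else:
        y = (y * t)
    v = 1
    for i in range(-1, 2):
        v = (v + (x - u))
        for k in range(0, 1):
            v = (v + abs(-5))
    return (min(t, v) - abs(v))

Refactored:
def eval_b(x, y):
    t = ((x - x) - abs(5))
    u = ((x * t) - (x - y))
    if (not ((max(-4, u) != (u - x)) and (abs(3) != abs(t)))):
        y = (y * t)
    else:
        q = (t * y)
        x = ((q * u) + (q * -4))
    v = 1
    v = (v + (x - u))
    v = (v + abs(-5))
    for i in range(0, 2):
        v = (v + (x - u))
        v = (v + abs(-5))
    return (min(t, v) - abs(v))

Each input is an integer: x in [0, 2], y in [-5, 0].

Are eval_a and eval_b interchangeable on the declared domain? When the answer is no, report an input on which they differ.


There is a counterexample at x=0, y=-5: -36 on one side, -1288 on the other.
eval_a: t = -5; u = -5; ((max(-5, u) != (u - x)) and (abs(t) != abs(3))) -> false; y = 25; v = 1; [i=-1]; v = 6; [k=0]; v = 11; [i=0]; v = 16; [k=0]; v = 21; [i=1]; v = 26; [k=0]; v = 31; return -36
eval_b: t = -5; u = -5; (not ((max(-4, u) != (u - x)) and (abs(3) != abs(t)))) -> false; q = 25; x = -225; v = 1; v = -219; v = -214; [i=0]; v = -434; v = -429; [i=1]; v = -649; v = -644; return -1288
verdict: not equivalent; witness: x=0, y=-5


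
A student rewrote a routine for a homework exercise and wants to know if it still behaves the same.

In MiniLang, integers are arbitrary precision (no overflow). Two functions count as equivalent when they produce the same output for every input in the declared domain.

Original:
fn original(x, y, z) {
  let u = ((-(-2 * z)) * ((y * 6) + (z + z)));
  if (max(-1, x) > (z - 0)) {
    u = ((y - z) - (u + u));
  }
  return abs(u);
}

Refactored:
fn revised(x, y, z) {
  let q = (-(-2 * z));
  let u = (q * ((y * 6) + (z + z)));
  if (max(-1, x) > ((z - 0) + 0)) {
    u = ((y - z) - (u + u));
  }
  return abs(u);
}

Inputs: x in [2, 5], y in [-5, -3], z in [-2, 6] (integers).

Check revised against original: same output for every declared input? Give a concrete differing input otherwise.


This is a faithful refactor — constant usage differs; also local variable names differ; also statement counts differ; also arithmetic usage differs, but the computed results match everywhere.
Tracing x=5, y=-3, z=1: original: u becomes -32; next (max(-1, x) > (z - 0)) evaluates to true; next u becomes 60; next final value 60 | revised: q becomes 2; next u becomes -32; next (max(-1, x) > ((z - 0) + 0)) evaluates to true; next u becomes 60; next final value 60 — matching result 60.
Across all 108 domain points the two functions coincide.
verdict: equivalent


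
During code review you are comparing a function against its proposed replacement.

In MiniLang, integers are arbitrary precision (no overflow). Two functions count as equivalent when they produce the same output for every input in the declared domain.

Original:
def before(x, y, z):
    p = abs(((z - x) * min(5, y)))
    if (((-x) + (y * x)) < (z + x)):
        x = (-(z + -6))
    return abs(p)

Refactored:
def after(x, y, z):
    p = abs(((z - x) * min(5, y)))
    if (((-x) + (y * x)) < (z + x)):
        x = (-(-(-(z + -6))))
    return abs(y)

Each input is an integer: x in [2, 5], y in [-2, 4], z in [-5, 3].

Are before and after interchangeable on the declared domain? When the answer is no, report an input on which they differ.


There is a counterexample at x=2, y=-2, z=-5: 14 on one side, 2 on the other.
before: p=14, then (((-x) + (y * x)) < (z + x)) is true, then x=11, then returns 14
after: p=14, then (((-x) + (y * x)) < (z + x)) is true, then x=11, then returns 2
verdict: not equivalent; witness: x=2, y=-2, z=-5


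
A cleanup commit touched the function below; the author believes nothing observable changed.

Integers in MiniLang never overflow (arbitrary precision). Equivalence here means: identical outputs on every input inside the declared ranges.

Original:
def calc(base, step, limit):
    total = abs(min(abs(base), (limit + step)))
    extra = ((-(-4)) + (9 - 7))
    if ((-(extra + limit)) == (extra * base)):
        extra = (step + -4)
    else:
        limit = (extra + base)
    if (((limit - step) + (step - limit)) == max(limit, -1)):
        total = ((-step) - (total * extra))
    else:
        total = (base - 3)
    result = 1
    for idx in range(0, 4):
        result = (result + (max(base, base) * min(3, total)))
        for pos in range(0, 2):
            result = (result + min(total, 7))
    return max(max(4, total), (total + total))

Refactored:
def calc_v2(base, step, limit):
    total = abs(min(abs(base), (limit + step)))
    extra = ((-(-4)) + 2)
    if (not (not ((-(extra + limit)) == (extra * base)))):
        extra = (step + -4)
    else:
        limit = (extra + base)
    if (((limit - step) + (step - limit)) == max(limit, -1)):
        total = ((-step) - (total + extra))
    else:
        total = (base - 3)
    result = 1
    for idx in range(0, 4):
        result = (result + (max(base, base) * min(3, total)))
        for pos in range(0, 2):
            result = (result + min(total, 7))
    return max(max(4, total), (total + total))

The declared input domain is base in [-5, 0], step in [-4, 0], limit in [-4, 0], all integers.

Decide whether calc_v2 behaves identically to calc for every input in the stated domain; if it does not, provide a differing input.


Run the pair on base=-1, step=-4, limit=0.
calc: total := 4 | extra := 6 | ((-(extra + limit)) == (extra * base)): true | extra := -8 | (((limit - step) + (step - limit)) == max(limit, -1)): true | total := 36 | result := 1 | iter idx=0: | result := -2 | iter pos=0: | result := 5 | iter pos=1: | result := 12 | iter idx=1: | result := 9 | iter pos=0: | result := 16 | iter pos=1: | result := 23 | iter idx=2: | result := 20 | iter pos=0: | result := 27 | iter pos=1: | result := 34 | iter idx=3: | result := 31 | iter pos=0: | result := 38 | iter pos=1: | result := 45 | result 72
calc_v2: total := 4 | extra := 6 | (not (not ((-(extra + limit)) == (extra * base)))): true | extra := -8 | (((limit - step) + (step - limit)) == max(limit, -1)): true | total := 8 | result := 1 | iter idx=0: | result := -2 | iter pos=0: | result := 5 | iter pos=1: | result := 12 | iter idx=1: | result := 9 | iter pos=0: | result := 16 | iter pos=1: | result := 23 | iter idx=2: | result := 20 | iter pos=0: | result := 27 | iter pos=1: | result := 34 | iter idx=3: | result := 31 | iter pos=0: | result := 38 | iter pos=1: | result := 45 | result 16
72 != 16, so the rewrite changes behavior.
verdict: not equivalent; witness: base=-1, step=-4, limit=0


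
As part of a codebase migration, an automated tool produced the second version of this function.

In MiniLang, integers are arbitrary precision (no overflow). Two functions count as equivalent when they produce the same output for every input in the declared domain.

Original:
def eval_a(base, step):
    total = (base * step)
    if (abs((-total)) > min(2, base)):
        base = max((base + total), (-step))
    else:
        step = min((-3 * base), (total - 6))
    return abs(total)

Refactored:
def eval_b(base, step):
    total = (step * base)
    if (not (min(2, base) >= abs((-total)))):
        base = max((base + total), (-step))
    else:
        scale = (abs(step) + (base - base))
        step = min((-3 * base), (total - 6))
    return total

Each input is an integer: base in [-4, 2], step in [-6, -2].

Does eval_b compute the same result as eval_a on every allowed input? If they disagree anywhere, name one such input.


There is a counterexample at base=1, step=-6: 6 on one side, -6 on the other.
eval_a: total = -6; (abs((-total)) > min(2, base)) -> true; base = 6; return 6
eval_b: total = -6; (not (min(2, base) >= abs((-total)))) -> true; base = 6; return -6
verdict: not equivalent; witness: base=1, step=-6


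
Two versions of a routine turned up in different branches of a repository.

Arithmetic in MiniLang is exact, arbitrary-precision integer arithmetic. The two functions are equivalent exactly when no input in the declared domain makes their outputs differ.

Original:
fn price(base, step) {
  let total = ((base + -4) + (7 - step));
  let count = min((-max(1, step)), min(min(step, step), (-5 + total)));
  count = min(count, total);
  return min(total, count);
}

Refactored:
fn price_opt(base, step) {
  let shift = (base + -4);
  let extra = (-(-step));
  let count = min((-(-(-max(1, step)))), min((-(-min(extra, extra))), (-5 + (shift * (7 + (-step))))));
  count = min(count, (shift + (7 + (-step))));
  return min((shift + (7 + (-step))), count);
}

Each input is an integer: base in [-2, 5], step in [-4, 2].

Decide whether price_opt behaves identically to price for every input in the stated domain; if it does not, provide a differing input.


Not equivalent: base=-2, step=-4 separates them (-4 vs -71).
price: total := 5 | count := -4 | count := -4 | result -4
price_opt: shift := -6 | extra := -4 | count := -71 | count := -71 | result -71
verdict: not equivalent; witness: base=-2, step=-4


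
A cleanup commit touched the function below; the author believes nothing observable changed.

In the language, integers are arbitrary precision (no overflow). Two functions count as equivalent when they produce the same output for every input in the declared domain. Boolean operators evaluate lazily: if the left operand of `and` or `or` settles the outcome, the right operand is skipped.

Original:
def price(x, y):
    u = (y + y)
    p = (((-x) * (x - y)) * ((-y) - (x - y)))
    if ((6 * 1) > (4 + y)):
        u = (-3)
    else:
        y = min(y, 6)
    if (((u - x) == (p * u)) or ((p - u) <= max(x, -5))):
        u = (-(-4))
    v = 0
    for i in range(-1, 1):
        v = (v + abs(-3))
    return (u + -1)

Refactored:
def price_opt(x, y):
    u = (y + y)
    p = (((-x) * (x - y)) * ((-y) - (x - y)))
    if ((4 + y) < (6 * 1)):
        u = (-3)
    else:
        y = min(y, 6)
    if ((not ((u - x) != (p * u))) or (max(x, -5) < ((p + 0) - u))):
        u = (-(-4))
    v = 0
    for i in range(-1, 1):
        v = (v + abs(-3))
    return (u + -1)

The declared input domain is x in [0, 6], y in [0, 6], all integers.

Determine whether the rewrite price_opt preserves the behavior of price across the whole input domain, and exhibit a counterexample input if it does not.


Take x=0, y=0.
price: u=0, then p=0, then ((6 * 1) > (4 + y)) is true, then u=-3, then (((u - x) == (p * u)) or ((p - u) <= max(x, -5))) is false, then v=0, then (i=-1), then v=3, then (i=0), then v=6, then returns -4
price_opt: u=0, then p=0, then ((4 + y) < (6 * 1)) is true, then u=-3, then ((not ((u - x) != (p * u))) or (max(x, -5) < ((p + 0) - u))) is true, then u=4, then v=0, then (i=-1), then v=3, then (i=0), then v=6, then returns 3
-4 vs 3 — the two versions disagree here.
verdict: not equivalent; witness: x=0, y=0


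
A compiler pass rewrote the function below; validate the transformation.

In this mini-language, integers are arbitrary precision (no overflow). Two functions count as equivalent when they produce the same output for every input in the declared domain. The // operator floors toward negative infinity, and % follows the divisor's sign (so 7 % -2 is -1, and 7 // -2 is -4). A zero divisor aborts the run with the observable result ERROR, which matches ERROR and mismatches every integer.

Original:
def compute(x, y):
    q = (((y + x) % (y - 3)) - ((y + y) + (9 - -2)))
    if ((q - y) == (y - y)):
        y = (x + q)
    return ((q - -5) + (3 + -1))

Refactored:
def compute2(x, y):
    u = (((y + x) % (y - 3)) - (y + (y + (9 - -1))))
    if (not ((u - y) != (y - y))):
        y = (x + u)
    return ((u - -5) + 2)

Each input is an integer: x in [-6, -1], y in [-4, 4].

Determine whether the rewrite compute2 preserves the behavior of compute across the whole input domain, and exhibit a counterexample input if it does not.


x=-6, y=-4 yields 1 from compute but 2 from compute2.
verdict: not equivalent; witness: x=-6, y=-4


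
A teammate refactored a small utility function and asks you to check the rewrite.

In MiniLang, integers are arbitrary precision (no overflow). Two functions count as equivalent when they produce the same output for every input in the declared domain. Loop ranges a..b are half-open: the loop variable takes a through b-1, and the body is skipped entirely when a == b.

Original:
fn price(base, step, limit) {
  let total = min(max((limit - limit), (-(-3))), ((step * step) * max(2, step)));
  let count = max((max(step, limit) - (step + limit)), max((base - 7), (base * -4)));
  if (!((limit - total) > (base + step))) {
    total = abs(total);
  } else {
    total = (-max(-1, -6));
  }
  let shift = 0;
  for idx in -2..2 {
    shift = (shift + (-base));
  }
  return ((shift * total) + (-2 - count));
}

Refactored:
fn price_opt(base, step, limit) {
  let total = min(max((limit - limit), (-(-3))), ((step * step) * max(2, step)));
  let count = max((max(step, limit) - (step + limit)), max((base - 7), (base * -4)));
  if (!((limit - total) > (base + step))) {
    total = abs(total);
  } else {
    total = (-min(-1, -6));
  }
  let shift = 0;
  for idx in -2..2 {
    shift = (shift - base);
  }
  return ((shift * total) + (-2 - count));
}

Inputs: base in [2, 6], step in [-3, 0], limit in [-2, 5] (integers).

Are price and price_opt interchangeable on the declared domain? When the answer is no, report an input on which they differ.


The rewrite breaks on base=2, step=-3, limit=3, where the results are -13 and -53.
price: total becomes 3; next count becomes 3; next (!((limit - total) > (base + step))) evaluates to false; next total becomes 1; next shift becomes 0; next at idx=-2:; next shift becomes -2; next at idx=-1:; next shift becomes -4; next at idx=0:; next shift becomes -6; next at idx=1:; next shift becomes -8; next final value -13
price_opt: total becomes 3; next count becomes 3; next (!((limit - total) > (base + step))) evaluates to false; next total becomes 6; next shift becomes 0; next at idx=-2:; next shift becomes -2; next at idx=-1:; next shift becomes -4; next at idx=0:; next shift becomes -6; next at idx=1:; next shift becomes -8; next final value -53
verdict: not equivalent; witness: base=2, step=-3, limit=3


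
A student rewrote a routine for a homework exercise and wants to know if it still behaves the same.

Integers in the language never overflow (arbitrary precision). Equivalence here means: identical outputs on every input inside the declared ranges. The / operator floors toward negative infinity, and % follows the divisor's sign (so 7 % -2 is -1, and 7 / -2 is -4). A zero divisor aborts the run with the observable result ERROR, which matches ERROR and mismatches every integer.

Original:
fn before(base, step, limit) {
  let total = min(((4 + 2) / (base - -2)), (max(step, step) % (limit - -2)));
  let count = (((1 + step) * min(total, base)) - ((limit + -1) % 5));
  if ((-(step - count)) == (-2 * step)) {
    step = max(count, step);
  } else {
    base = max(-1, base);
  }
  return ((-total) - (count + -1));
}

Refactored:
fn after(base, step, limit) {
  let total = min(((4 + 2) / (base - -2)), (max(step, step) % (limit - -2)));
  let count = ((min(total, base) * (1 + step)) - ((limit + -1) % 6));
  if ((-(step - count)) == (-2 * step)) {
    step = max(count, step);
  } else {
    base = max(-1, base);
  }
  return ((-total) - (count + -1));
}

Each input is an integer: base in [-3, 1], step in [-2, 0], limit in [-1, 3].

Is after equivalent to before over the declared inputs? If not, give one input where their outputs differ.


base=-3, step=-2, limit=-1 yields 4 from before but 5 from after.
verdict: not equivalent; witness: base=-3, step=-2, limit=-1


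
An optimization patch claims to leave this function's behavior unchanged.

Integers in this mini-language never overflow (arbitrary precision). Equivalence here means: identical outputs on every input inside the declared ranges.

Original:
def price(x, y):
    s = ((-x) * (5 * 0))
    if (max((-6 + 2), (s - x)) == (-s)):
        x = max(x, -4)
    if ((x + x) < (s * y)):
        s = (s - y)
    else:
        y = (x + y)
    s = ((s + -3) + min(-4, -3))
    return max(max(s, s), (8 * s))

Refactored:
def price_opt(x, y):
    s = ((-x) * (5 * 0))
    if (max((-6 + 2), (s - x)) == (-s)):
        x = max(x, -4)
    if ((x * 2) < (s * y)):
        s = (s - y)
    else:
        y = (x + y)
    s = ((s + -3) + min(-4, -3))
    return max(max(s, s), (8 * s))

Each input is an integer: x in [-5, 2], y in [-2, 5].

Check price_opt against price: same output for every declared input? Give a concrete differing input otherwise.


Reading the diff, among the changes: constant usage differs, arithmetic usage differs.
One worked example (x=1, y=1) — price: s=0, then (max((-6 + 2), (s - x)) == (-s)) is false, then ((x + x) < (s * y)) is false, then y=2, then s=-7, then returns -7; price_opt: s=0, then (max((-6 + 2), (s - x)) == (-s)) is false, then ((x * 2) < (s * y)) is false, then y=2, then s=-7, then returns -7; agreement on -7.
Checked all 64 inputs in the declared domain: the outputs agree on every one.
verdict: equivalent


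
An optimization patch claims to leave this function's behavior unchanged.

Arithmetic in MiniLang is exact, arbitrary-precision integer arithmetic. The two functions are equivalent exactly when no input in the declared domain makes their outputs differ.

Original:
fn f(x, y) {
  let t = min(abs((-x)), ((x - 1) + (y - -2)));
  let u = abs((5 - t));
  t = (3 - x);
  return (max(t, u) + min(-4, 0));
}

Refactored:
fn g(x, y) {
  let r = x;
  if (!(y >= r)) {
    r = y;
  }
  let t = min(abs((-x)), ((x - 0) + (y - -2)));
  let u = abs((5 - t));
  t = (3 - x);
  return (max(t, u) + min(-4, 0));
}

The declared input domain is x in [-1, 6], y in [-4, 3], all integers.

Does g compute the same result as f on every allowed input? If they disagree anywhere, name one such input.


Not equivalent: x=-1, y=-4 separates them (5 vs 4).
f: t=-4, then u=9, then t=4, then returns 5
g: r=-1, then (!(y >= r)) is true, then r=-4, then t=-3, then u=8, then t=4, then returns 4
verdict: not equivalent; witness: x=-1, y=-4


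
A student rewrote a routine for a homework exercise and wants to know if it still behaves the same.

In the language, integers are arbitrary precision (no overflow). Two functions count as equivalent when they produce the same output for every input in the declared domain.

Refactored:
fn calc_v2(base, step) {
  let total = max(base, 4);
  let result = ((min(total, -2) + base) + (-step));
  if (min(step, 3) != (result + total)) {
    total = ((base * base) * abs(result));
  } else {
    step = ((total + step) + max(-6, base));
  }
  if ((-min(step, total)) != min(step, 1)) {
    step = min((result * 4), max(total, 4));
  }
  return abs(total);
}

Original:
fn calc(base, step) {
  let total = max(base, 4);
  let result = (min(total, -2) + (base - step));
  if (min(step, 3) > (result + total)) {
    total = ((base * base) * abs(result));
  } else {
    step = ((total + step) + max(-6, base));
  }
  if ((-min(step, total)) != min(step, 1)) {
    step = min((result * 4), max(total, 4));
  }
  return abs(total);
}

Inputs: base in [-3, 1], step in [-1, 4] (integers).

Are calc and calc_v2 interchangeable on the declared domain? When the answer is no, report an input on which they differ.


Not equivalent: base=-3, step=-1 separates them (4 vs 36).
calc: total = 4; result = -4; (min(step, 3) > (result + total)) -> false; step = 0; ((-min(step, total)) != min(step, 1)) -> false; return 4
calc_v2: total = 4; result = -4; (min(step, 3) != (result + total)) -> true; total = 36; ((-min(step, total)) != min(step, 1)) -> true; step = -16; return 36
verdict: not equivalent; witness: base=-3, step=-1


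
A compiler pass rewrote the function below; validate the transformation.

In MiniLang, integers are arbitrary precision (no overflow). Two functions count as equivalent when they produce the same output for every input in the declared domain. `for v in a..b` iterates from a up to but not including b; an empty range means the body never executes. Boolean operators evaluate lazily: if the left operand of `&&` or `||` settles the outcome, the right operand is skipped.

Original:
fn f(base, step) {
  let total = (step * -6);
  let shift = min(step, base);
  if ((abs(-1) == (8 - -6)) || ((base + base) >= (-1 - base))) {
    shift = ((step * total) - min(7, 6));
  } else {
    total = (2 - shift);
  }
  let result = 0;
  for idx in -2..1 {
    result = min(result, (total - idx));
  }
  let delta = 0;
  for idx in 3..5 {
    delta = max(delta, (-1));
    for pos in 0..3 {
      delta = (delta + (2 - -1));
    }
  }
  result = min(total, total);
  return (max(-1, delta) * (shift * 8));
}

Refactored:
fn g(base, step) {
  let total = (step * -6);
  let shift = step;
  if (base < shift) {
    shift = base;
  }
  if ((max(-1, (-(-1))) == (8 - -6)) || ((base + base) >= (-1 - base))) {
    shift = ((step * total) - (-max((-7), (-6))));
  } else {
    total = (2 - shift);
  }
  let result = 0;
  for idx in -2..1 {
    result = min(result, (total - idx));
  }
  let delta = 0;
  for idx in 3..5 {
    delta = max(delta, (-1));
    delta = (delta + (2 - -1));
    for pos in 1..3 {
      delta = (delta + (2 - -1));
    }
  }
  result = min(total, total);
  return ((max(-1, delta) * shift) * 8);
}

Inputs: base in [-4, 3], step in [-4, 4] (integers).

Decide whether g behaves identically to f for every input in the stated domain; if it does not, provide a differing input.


Reading the diff, among the changes: constant usage differs, and arithmetic usage differs, and min/max/abs usage differs, and branching structure differs, and statement counts differ, and loop structure differs, and comparison usage differs.
Spot check at base=1, step=3 — f: total=-18, then shift=1, then ((abs(-1) == (8 - -6)) || ((base + base) >= (-1 - base))) is true, then shift=-60, then result=0, then (idx=-2), then result=-16, then (idx=-1), then result=-17, then (idx=0), then result=-18, then delta=0, then (idx=3), then delta=0, then (pos=0), then delta=3, then (pos=1), then delta=6, then (pos=2), then delta=9, then (idx=4), then delta=9, then (pos=0), then delta=12, then (pos=1), then delta=15, then (pos=2), then delta=18, then result=-18, then returns -8640. g: total=-18, then shift=3, then (base < shift) is true, then shift=1, then ((max(-1, (-(-1))) == (8 - -6)) || ((base + base) >= (-1 - base))) is true, then shift=-60, then result=0, then (idx=-2), then result=-16, then (idx=-1), then result=-17, then (idx=0), then result=-18, then delta=0, then (idx=3), then delta=0, then delta=3, then (pos=1), then delta=6, then (pos=2), then delta=9, then (idx=4), then delta=9, then delta=12, then (pos=1), then delta=15, then (pos=2), then delta=18, then result=-18, then returns -8640. Both give -8640.
Checked all 72 inputs in the declared domain: the outputs agree on every one.
verdict: equivalent


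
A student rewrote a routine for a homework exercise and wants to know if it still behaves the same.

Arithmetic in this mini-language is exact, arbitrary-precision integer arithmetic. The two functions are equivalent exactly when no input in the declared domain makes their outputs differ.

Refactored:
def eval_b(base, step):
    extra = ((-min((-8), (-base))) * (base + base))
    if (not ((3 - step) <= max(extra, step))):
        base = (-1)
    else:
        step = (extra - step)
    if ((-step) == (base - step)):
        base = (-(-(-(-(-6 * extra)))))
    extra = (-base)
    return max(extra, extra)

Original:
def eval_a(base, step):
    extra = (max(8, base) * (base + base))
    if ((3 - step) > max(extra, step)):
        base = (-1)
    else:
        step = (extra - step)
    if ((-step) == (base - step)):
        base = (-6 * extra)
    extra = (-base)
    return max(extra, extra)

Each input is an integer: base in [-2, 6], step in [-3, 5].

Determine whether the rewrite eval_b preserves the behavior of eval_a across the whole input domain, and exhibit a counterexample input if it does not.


The two are interchangeable: comparison usage differs, plus min/max/abs usage differs, plus boolean connective usage differs, and every declared input agrees.
As a probe, take base=-1, step=1: eval_a runs extra = -16; ((3 - step) > max(extra, step)) -> true; base = -1; ((-step) == (base - step)) -> false; extra = 1; return 1; eval_b runs extra = -16; (not ((3 - step) <= max(extra, step))) -> true; base = -1; ((-step) == (base - step)) -> false; extra = 1; return 1; both end at 1.
Sweeping the whole domain (81 inputs) finds no disagreement.
verdict: equivalent


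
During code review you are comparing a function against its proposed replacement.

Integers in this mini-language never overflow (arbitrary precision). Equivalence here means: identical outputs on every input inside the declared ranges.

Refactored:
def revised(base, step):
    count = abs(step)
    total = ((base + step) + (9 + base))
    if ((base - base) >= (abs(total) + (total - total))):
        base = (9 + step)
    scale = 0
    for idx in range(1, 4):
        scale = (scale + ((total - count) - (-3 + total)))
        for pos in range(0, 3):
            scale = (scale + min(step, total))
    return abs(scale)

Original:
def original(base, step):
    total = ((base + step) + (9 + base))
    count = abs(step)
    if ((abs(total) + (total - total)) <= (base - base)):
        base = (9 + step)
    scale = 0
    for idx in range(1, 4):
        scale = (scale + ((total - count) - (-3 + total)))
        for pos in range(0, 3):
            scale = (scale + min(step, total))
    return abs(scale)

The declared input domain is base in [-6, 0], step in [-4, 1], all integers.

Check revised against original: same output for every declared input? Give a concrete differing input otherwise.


Differences: comparison usage differs — yet all 42 inputs agree.
verdict: equivalent


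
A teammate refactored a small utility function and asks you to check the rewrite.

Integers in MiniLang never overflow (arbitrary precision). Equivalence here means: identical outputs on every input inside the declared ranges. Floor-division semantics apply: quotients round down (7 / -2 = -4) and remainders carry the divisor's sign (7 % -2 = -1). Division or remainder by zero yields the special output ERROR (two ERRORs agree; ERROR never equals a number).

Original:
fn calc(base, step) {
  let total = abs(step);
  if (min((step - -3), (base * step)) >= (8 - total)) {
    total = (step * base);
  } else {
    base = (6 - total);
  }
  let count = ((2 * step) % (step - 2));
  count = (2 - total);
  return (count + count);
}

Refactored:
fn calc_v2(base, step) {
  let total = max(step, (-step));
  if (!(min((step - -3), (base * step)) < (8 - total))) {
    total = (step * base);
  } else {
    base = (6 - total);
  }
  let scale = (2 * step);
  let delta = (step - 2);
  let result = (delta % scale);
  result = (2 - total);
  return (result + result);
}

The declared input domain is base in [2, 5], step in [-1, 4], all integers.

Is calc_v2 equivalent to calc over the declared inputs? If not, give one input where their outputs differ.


Take base=2, step=0.
calc: total = 0; (min((step - -3), (base * step)) >= (8 - total)) -> false; base = 6; count = 0; count = 2; return 4
calc_v2: total = 0; (!(min((step - -3), (base * step)) < (8 - total))) -> false; base = 6; scale = 0; delta = -2; division by zero -> ERROR
4 != ERROR, so the rewrite changes behavior.
verdict: not equivalent; witness: base=2, step=0


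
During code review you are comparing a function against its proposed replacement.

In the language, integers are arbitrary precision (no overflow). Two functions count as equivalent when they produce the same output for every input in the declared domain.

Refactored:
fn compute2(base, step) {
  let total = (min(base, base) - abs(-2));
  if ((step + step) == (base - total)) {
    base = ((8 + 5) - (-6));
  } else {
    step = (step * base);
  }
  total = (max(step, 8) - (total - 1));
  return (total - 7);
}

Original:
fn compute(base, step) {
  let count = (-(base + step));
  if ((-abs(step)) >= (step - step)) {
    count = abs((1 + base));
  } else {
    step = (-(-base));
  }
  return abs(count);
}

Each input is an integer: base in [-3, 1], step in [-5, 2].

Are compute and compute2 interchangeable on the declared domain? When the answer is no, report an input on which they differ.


On input base=-3, step=-5, compute returns 8 while compute2 returns 14.
verdict: not equivalent; witness: base=-3, step=-5


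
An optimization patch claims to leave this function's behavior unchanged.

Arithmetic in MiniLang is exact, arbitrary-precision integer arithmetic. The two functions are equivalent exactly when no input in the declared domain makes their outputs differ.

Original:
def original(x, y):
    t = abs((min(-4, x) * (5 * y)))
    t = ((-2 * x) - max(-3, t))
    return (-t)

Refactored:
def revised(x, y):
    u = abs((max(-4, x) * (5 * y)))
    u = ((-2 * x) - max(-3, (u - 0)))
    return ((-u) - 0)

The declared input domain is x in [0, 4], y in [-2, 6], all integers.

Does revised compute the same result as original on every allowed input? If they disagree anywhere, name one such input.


There is a counterexample at x=0, y=-2: 40 on one side, 0 on the other.
original: t := 40 | t := -40 | result 40
revised: u := 0 | u := 0 | result 0
verdict: not equivalent; witness: x=0, y=-2


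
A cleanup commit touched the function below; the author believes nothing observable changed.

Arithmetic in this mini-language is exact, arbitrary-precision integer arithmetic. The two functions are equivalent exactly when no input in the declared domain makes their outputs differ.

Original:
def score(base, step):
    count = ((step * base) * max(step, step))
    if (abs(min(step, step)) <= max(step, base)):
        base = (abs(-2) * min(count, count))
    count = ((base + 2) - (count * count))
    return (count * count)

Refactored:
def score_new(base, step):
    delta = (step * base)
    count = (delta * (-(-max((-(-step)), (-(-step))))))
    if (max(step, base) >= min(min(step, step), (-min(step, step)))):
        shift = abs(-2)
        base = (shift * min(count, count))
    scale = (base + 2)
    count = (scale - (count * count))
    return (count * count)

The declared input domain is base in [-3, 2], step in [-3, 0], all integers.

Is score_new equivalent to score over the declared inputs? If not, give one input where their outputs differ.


These are not equivalent — on base=-3, step=-3 the outputs split (532900 vs 609961).
score: count becomes -27; next (abs(min(step, step)) <= max(step, base)) evaluates to false; next count becomes -730; next final value 532900
score_new: delta becomes 9; next count becomes -27; next (max(step, base) >= min(min(step, step), (-min(step, step)))) evaluates to true; next shift becomes 2; next base becomes -54; next scale becomes -52; next count becomes -781; next final value 609961
verdict: not equivalent; witness: base=-3, step=-3


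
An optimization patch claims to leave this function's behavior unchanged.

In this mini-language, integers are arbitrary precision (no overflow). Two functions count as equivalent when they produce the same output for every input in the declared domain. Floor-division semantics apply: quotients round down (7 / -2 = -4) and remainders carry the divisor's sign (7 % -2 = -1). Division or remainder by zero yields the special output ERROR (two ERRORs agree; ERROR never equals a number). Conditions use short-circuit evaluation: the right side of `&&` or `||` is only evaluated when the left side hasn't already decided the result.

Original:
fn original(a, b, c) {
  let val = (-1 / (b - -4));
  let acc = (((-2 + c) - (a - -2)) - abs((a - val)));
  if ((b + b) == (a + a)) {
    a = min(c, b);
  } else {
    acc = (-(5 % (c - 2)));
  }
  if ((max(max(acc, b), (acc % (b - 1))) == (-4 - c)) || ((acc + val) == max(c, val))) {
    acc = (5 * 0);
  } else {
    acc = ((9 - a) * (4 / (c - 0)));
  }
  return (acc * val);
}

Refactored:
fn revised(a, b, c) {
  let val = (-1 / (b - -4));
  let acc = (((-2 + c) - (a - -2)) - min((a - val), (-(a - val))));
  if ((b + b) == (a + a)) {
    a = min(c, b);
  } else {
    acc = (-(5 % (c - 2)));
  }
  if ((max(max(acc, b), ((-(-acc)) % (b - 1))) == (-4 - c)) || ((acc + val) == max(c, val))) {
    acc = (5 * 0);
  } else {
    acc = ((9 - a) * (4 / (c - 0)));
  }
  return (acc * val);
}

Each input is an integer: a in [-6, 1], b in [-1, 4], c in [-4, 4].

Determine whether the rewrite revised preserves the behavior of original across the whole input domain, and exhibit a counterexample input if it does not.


There is a behavioral-looking edit here, yet the outcome never shifts on this domain.
As a probe, take a=-1, b=4, c=0: original runs val becomes -1; next acc becomes -3; next ((b + b) == (a + a)) evaluates to false; next acc becomes 1; next ((max(max(acc, b), (acc % (b - 1))) == (-4 - c)) || ((acc + val) == max(c, val))) evaluates to true; next acc becomes 0; next final value 0; revised runs val becomes -1; next acc becomes -3; next ((b + b) == (a + a)) evaluates to false; next acc becomes 1; next ((max(max(acc, b), ((-(-acc)) % (b - 1))) == (-4 - c)) || ((acc + val) == max(c, val))) evaluates to true; next acc becomes 0; next final value 0; both end at 0.
Sweeping the whole domain (432 inputs) finds no disagreement.
verdict: equivalent


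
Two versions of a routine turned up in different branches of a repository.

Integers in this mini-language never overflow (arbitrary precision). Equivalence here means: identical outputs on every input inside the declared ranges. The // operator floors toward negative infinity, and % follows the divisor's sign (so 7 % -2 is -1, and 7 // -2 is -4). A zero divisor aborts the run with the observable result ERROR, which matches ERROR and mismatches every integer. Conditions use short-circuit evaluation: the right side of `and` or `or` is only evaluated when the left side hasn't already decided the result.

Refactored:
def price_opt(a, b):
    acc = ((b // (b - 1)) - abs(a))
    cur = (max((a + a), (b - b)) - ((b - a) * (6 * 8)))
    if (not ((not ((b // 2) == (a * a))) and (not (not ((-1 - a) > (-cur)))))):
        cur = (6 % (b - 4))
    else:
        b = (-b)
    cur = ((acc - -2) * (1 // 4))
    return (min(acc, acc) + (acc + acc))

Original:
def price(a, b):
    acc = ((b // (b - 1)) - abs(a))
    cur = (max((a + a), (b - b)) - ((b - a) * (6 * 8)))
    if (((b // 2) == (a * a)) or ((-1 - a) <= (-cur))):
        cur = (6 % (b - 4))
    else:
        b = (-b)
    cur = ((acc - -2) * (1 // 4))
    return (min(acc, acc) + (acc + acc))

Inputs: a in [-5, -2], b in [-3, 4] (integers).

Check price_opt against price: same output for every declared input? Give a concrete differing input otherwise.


Equivalent — the differences include comparison usage differs, and boolean connective usage differs, yet no declared input distinguishes the two.
Tracing a=-3, b=-1: price: acc = -3; cur = -96; (((b // 2) == (a * a)) or ((-1 - a) <= (-cur))) -> true; cur = -4; cur = 0; return -9 | price_opt: acc = -3; cur = -96; (not ((not ((b // 2) == (a * a))) and (not (not ((-1 - a) > (-cur)))))) -> true; cur = -4; cur = 0; return -9 — matching result -9.
Every one of the 32 inputs gives matching results.
verdict: equivalent


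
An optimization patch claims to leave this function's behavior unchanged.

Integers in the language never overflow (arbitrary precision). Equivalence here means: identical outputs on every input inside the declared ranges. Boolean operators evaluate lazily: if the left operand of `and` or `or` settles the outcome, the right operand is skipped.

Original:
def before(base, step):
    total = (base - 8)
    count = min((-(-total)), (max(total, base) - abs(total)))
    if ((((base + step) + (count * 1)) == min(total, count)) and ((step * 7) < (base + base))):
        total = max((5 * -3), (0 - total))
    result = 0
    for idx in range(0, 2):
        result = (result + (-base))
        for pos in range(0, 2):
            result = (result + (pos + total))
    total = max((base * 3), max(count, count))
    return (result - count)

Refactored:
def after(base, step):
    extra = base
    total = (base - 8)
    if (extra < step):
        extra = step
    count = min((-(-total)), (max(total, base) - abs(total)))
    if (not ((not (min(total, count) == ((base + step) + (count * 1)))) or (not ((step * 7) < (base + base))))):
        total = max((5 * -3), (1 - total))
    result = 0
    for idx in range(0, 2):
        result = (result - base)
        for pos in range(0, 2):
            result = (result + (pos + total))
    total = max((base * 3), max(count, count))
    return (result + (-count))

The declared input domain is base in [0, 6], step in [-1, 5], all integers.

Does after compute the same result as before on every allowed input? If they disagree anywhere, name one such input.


The rewrite breaks on base=1, step=-1, where the results are 35 and 39.
before: total = -7; count = -7; ((((base + step) + (count * 1)) == min(total, count)) and ((step * 7) < (base + base))) -> true; total = 7; result = 0; [idx=0]; result = -1; [pos=0]; result = 6; [pos=1]; result = 14; [idx=1]; result = 13; [pos=0]; result = 20; [pos=1]; result = 28; total = 3; return 35
after: extra = 1; total = -7; (extra < step) -> false; count = -7; (not ((not (min(total, count) == ((base + step) + (count * 1)))) or (not ((step * 7) < (base + base))))) -> true; total = 8; result = 0; [idx=0]; result = -1; [pos=0]; result = 7; [pos=1]; result = 16; [idx=1]; result = 15; [pos=0]; result = 23; [pos=1]; result = 32; total = 3; return 39
verdict: not equivalent; witness: base=1, step=-1


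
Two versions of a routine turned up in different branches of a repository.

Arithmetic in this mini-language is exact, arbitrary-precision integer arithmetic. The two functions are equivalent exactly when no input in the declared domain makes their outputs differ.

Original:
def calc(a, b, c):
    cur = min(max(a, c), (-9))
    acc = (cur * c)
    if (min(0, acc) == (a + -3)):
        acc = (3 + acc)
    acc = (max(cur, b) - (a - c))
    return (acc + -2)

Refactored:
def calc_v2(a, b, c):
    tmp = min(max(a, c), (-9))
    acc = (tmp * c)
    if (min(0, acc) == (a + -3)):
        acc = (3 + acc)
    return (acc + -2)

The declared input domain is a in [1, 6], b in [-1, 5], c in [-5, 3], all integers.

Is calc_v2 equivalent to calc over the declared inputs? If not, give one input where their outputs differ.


Try a=1, b=-1, c=-5.
calc: cur=-9, then acc=45, then (min(0, acc) == (a + -3)) is false, then acc=-7, then returns -9
calc_v2: tmp=-9, then acc=45, then (min(0, acc) == (a + -3)) is false, then returns 43
-9 vs 43 — the two versions disagree here.
verdict: not equivalent; witness: a=1, b=-1, c=-5
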